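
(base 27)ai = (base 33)8o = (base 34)8g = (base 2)100100000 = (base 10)288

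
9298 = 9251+47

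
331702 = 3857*86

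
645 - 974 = -329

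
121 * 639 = 77319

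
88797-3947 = 84850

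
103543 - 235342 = -131799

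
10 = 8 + 2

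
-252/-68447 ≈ 0.00368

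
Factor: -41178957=-1*3^1*223^1*61553^1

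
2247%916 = 415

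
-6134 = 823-6957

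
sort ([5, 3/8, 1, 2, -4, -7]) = [-7, -4, 3/8, 1, 2, 5]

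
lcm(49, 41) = 2009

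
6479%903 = 158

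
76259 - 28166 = 48093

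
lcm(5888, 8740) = 559360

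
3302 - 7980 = -4678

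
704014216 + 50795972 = 754810188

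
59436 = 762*78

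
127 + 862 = 989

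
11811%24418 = 11811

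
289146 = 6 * 48191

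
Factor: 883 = 883^1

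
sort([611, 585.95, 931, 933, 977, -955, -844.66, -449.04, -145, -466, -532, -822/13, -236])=[-955, -844.66, -532, -466, -449.04, -236, -145, -822/13, 585.95, 611, 931, 933, 977]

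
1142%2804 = 1142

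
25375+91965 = 117340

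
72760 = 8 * 9095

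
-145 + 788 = 643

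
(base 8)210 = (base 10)136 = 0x88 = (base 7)253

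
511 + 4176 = 4687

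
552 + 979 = 1531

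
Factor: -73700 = -1*2^2*5^2*11^1*67^1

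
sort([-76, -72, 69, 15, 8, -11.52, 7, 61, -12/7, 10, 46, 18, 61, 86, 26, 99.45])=[-76, -72, -11.52, -12/7, 7, 8, 10, 15, 18, 26, 46, 61, 61, 69, 86, 99.45]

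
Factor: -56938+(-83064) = -1*2^1*70001^1 = -140002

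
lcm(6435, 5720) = 51480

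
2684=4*671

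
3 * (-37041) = -111123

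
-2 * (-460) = 920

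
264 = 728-464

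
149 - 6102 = -5953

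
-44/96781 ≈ -0.000455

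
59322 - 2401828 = -2342506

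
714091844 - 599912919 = 114178925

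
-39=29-68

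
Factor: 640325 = 5^2*7^1*3659^1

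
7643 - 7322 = 321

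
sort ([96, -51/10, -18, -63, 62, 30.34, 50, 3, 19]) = [-63, -18, -51/10, 3, 19, 30.34, 50, 62, 96]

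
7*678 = 4746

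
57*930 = 53010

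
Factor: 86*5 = 2^1*5^1*43^1 = 430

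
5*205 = 1025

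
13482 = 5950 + 7532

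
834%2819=834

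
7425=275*27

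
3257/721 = 4+373/721 ≈ 4.52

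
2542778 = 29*87682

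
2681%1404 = 1277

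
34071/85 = 400 + 71/85 ≈ 400.84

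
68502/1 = 68502 = 68502.00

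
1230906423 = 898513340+332393083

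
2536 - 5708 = -3172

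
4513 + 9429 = 13942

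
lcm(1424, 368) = 32752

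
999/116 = 8 + 71/116≈8.61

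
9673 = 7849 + 1824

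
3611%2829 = 782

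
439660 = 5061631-4621971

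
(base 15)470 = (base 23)1kg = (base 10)1005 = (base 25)1f5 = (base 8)1755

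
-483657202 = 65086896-548744098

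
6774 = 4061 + 2713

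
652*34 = 22168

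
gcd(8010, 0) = 8010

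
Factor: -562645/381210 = -1*2^(-1)*3^(-1)*97^(-1)*859^1 = -859/582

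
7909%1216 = 613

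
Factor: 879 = 3^1 * 293^1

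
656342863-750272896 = -93930033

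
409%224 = 185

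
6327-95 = 6232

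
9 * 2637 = 23733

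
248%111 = 26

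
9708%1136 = 620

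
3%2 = 1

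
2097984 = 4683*448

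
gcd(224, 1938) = 2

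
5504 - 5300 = 204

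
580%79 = 27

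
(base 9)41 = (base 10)37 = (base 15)27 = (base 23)1e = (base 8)45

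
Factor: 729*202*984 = 2^4*3^7*41^1*101^1 = 144901872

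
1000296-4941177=-3940881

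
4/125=0.032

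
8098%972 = 322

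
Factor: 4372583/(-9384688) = -1*2^(-4)*1499^1*2917^1*586543^(-1)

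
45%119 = 45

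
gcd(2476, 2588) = 4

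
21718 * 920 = 19980560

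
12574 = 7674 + 4900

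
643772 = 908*709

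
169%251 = 169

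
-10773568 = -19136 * 563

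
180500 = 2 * 90250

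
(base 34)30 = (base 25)42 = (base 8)146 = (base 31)39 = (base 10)102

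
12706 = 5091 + 7615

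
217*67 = 14539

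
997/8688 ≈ 0.115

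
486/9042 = 81/1507 ≈ 0.0537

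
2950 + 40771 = 43721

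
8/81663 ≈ 0.0000980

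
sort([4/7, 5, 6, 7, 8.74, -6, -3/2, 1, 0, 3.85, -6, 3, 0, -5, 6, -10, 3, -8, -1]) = [-10, -8, -6, -6, -5, -3/2, -1, 0, 0, 4/7, 1, 3, 3, 3.85, 5, 6, 6, 7, 8.74]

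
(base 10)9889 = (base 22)k9b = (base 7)40555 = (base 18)1c97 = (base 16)26a1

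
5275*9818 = 51789950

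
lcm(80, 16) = 80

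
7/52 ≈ 0.135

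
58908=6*9818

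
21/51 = 7/17 ≈ 0.412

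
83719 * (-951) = -79616769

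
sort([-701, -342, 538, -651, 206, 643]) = [-701, -651, -342, 206, 538, 643]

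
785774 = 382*2057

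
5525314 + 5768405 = 11293719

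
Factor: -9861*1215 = -1*3^6*5^1*19^1*173^1 = -11981115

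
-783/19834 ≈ -0.0395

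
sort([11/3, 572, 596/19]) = [11/3, 596/19, 572]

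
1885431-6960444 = -5075013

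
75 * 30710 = 2303250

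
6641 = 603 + 6038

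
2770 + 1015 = 3785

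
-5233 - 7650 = -12883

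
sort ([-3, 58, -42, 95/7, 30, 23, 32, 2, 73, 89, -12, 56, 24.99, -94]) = [-94, -42, -12, -3, 2, 95/7, 23, 24.99, 30, 32, 56, 58, 73, 89]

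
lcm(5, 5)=5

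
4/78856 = 1/19714 ≈ 0.0000507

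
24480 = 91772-67292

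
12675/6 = 4225/2 = 2112.50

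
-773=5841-6614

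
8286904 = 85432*97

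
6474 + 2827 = 9301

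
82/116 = 41/58≈0.707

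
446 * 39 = 17394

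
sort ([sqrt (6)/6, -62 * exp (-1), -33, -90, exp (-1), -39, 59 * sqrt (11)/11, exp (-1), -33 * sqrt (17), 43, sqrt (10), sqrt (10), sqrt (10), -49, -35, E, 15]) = [-33 * sqrt (17), -90, -49, -39, -35, -33, -62 * exp (-1), exp (-1), exp (-1), sqrt (6)/6, E, sqrt (10), sqrt (10), sqrt (10), 15, 59 * sqrt (11)/11, 43]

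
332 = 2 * 166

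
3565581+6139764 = 9705345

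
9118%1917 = 1450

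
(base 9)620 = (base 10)504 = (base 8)770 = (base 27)ii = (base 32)fo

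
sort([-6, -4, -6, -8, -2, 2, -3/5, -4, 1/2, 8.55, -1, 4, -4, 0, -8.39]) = [-8.39, -8, -6, -6, -4, -4, -4, -2, -1, -3/5, 0, 1/2, 2, 4, 8.55]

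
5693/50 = 113 + 43/50 = 113.86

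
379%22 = 5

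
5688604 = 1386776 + 4301828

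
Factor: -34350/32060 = -1*2^(-1)*3^1*5^1*7^(-1) = -15/14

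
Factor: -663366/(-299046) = 19^1 * 23^1 * 197^(-1) = 437/197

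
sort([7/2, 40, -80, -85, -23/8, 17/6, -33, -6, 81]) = [-85, -80, -33, -6, -23/8, 17/6, 7/2, 40, 81]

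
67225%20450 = 5875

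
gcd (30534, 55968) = 6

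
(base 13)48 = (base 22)2g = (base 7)114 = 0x3c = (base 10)60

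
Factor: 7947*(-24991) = -1*3^2*67^1*373^1*883^1 = -198603477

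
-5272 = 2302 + -7574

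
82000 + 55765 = 137765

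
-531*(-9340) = 4959540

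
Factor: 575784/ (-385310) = -1 * 2^2 * 3^2 * 5^ (-1) * 11^1 * 53^ (-1) = -396/265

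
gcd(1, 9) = 1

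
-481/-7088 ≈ 0.0679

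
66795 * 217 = 14494515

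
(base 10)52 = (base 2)110100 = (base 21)2a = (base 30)1m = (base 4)310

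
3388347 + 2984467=6372814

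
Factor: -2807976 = -1 * 2^3 * 3^1 * 79^1 * 1481^1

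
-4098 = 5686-9784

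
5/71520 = 1/14304 ≈ 0.0000699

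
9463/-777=-12 - 139/777 ≈ -12.18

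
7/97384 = 1/13912 ≈ 0.0000719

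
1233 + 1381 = 2614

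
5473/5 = 1094+3/5 = 1094.60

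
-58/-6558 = 29/3279 ≈ 0.00884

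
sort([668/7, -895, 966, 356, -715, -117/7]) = [-895, -715, -117/7, 668/7, 356, 966]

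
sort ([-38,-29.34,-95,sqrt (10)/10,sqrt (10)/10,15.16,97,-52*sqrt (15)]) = [-52*sqrt (15),-95,-38,-29.34,sqrt (10)/10,sqrt (10)/10,15.16,97]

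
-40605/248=-163 - 181/248 ≈ -163.73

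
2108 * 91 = 191828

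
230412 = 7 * 32916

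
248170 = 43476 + 204694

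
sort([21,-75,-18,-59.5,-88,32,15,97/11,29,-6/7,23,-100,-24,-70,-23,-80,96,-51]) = [-100,-88,-80,-75,-70,-59.5,-51,-24,-23,-18,-6/7,97/11,15,21,23,29,32,96]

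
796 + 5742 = 6538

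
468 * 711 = 332748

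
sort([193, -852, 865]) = [-852, 193, 865]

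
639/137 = 4 + 91/137 ≈ 4.66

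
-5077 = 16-5093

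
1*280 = 280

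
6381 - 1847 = 4534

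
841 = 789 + 52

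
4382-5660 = -1278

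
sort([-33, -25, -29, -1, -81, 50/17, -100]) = [-100, -81, -33, -29, -25, -1, 50/17]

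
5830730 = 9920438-4089708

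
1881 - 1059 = 822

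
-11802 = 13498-25300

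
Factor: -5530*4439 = -1*2^1*5^1*7^1*23^1*79^1*193^1 = -24547670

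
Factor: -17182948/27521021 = -1*2^2*11^(-1)*37^1*116101^1*2501911^(-1)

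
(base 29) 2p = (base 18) 4b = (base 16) 53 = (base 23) 3e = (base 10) 83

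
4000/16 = 250 = 250.00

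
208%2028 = 208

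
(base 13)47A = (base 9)1053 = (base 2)1100001001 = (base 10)777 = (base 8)1411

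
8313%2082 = 2067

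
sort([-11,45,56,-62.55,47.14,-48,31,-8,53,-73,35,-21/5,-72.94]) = [-73,-72.94,-62.55,-48,-11,-8,-21/5,31,35,45,47.14,53,56]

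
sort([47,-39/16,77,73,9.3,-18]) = [-18,-39/16,9.3,47,73,77]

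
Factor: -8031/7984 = -1*2^(-4)*3^1*499^(-1)*2677^1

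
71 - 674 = -603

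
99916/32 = 3122 + 3/8 ≈ 3122.38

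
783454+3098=786552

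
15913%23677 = 15913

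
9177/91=1311/13≈100.85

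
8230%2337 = 1219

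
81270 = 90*903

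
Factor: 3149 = 47^1 * 67^1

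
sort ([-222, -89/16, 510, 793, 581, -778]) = [-778, -222, -89/16, 510, 581, 793]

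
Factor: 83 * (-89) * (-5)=5^1 * 83^1 * 89^1=36935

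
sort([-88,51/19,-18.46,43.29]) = [-88,-18.46,51/19,43.29]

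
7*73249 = 512743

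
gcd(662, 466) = 2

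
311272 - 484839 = -173567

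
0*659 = 0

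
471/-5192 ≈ -0.0907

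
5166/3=1722=1722.00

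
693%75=18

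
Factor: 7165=5^1*1433^1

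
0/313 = 0 = 0.00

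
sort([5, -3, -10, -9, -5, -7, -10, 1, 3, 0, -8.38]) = [-10, -10, -9, -8.38, -7, -5, -3, 0, 1, 3, 5]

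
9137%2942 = 311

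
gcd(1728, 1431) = 27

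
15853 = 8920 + 6933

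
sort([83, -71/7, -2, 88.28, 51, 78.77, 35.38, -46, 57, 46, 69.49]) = [-46, -71/7, -2, 35.38, 46, 51, 57, 69.49, 78.77, 83, 88.28]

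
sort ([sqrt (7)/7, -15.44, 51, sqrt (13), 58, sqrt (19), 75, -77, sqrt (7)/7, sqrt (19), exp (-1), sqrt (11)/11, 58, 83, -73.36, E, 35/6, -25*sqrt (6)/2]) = [-77, -73.36, -25*sqrt (6)/2, -15.44, sqrt (11)/11, exp (-1), sqrt (7)/7, sqrt (7)/7, E, sqrt (13), sqrt (19), sqrt (19), 35/6, 51, 58, 58, 75, 83]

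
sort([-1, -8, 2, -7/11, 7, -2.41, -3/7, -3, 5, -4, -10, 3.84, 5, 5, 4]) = [-10, -8, -4, -3, -2.41, -1, -7/11, -3/7, 2, 3.84, 4, 5, 5, 5, 7]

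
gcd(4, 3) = 1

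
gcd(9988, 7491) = 2497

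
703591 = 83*8477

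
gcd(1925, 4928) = 77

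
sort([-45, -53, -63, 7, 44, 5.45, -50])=[-63, -53, -50, -45, 5.45, 7, 44]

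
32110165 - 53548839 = -21438674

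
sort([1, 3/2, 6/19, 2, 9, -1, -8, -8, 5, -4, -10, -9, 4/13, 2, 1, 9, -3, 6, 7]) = [-10, -9, -8, -8, -4, -3, -1, 4/13, 6/19, 1, 1, 3/2, 2, 2, 5, 6, 7, 9, 9]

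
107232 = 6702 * 16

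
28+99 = 127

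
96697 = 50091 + 46606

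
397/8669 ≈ 0.0458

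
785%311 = 163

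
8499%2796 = 111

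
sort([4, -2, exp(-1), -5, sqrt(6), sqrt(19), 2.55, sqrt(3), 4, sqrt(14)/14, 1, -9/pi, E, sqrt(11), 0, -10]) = [-10, -5, -9/pi, -2, 0, sqrt(14)/14, exp(-1), 1, sqrt(3), sqrt(6), 2.55, E, sqrt(11), 4, 4, sqrt(19)]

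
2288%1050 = 188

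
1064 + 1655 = 2719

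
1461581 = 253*5777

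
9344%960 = 704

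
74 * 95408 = 7060192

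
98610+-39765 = 58845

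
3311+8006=11317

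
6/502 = 3/251 ≈ 0.0120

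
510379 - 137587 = 372792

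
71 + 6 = 77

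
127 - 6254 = -6127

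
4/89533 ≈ 0.0000447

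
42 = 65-23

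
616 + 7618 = 8234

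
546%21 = 0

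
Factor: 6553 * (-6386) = -1 * 2^1 * 31^1 * 103^1 * 6553^1 = -41847458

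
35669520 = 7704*4630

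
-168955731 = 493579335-662535066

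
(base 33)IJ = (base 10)613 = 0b1001100101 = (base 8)1145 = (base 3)211201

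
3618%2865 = 753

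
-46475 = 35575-82050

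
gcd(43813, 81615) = 1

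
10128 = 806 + 9322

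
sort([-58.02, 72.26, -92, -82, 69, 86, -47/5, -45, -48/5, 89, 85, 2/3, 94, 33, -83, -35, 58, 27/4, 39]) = [-92, -83, -82, -58.02, -45, -35, -48/5, -47/5, 2/3, 27/4, 33, 39, 58, 69, 72.26, 85, 86, 89, 94]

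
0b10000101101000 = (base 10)8552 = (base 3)102201202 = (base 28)apc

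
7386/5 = 1477 + 1/5 = 1477.20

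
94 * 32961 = 3098334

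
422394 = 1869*226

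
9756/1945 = 5 + 31/1945 ≈ 5.02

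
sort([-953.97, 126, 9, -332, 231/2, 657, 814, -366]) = [-953.97, -366, -332, 9, 231/2, 126, 657, 814]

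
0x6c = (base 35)33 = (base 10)108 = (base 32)3c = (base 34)36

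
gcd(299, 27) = 1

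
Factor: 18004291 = 18004291^1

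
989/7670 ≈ 0.129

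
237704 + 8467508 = 8705212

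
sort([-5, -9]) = [-9, -5]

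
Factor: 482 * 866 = 2^2 * 241^1 * 433^1 = 417412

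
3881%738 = 191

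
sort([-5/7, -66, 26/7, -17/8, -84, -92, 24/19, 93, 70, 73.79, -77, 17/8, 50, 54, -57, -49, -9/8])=[-92, -84, -77, -66, -57, -49, -17/8, -9/8, -5/7, 24/19, 17/8, 26/7, 50, 54, 70, 73.79, 93]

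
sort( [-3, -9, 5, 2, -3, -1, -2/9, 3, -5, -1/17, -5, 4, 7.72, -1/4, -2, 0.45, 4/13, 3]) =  [-9, -5, -5, -3, -3, -2, -1, -1/4, -2/9, -1/17, 4/13, 0.45, 2, 3, 3, 4, 5, 7.72]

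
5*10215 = 51075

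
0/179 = 0 = 0.00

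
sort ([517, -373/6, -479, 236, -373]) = [-479, -373, -373/6, 236, 517]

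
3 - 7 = -4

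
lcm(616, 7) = 616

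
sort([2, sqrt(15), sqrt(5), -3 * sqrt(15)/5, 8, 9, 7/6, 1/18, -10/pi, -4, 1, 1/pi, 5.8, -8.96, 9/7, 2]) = [-8.96, -4, -10/pi, -3 * sqrt(15)/5, 1/18, 1/pi, 1, 7/6, 9/7, 2, 2, sqrt(5), sqrt(15), 5.8, 8, 9]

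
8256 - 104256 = -96000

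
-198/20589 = -66/6863≈-0.00962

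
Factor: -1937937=-1*3^1*645979^1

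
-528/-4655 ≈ 0.113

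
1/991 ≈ 0.00101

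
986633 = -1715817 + 2702450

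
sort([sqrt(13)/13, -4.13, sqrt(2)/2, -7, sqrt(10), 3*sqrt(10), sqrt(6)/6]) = [-7, -4.13, sqrt(13)/13, sqrt(6)/6, sqrt(2)/2, sqrt(10), 3*sqrt(10)]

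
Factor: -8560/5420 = -1 * 2^2 * 107^1 * 271^(-1) = -428/271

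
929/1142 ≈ 0.813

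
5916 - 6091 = -175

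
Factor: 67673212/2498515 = 2^2 * 5^(-1) * 19^1 * 43^(-1) * 11621^(-1) * 890437^1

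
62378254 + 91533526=153911780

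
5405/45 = 1081/9 ≈ 120.11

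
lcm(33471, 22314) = 66942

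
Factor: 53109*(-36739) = -1*3^3*7^1*281^1*36739^1 = -1951171551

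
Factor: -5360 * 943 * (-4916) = 2^6 * 5^1 * 23^1 * 41^1 * 67^1 * 1229^1 = 24847823680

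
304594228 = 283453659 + 21140569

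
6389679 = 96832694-90443015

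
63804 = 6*10634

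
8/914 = 4/457 ≈ 0.00875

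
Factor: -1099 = -1 * 7^1 * 157^1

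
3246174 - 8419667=-5173493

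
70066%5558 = 3370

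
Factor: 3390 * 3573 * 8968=2^4 * 3^3 * 5^1 * 19^1 * 59^1 * 113^1 * 397^1=108624630960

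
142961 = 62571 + 80390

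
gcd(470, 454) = 2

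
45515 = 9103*5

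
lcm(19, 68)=1292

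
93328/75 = 1244 + 28/75 ≈ 1244.37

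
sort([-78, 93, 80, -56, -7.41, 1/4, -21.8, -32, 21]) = [-78, -56, -32, -21.8, -7.41, 1/4, 21, 80, 93]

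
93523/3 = 31174 + 1/3 ≈ 31174.33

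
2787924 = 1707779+1080145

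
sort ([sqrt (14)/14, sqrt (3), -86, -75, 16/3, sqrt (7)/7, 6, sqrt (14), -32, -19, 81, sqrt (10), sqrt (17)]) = [-86, -75, -32, -19, sqrt (14)/14, sqrt (7)/7, sqrt (3), sqrt (10), sqrt (14), sqrt (17), 16/3, 6, 81]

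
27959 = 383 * 73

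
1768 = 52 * 34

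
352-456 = -104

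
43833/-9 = -4870 - 1/3 ≈ -4870.33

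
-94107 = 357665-451772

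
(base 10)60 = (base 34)1q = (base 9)66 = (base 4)330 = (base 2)111100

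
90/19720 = 9/1972≈0.00456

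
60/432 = 5/36 ≈ 0.139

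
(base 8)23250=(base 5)304041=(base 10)9896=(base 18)1c9e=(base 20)14eg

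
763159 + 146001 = 909160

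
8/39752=1/4969 ≈ 0.000201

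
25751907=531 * 48497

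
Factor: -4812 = -1*2^2*3^1*401^1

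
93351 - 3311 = 90040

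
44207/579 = 76+203/579≈76.35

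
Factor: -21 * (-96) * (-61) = -1 * 2^5 * 3^2 * 7^1 * 61^1 = -122976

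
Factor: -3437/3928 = -1*2^ (-3)*7^1 = -7/8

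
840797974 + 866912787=1707710761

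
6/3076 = 3/1538 ≈ 0.00195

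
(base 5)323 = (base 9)107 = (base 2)1011000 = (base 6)224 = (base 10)88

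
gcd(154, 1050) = 14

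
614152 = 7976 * 77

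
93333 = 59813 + 33520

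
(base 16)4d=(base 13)5c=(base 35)27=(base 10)77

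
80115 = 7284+72831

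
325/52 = 25/4 = 6.25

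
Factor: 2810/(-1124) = -1*2^(-1)*5^1 = -5/2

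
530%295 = 235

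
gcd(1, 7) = 1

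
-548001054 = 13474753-561475807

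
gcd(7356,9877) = 1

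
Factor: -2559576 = -1*2^3*3^1*106649^1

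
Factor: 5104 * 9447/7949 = 2^4 * 3^1 * 11^1 * 29^1 * 47^1 * 67^1 * 7949^(-1) = 48217488/7949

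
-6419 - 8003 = -14422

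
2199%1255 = 944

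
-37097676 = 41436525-78534201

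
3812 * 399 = 1520988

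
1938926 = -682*(-2843)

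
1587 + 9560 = 11147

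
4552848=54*84312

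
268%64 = 12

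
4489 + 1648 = 6137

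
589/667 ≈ 0.883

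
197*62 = 12214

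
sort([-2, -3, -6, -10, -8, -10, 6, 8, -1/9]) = [-10, -10, -8, -6, -3, -2, -1/9, 6, 8]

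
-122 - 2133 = -2255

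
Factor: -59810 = -1*2^1*5^1*5981^1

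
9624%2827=1143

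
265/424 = 5/8 = 0.625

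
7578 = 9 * 842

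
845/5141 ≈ 0.164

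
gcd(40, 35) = 5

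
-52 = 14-66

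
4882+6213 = 11095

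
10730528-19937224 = -9206696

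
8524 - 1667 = 6857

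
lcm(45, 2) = 90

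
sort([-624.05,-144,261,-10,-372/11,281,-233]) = [-624.05,-233,-144,-372/11,-10,261,281]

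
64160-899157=-834997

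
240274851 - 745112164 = -504837313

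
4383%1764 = 855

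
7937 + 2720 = 10657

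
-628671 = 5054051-5682722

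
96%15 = 6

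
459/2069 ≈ 0.222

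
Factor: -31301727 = -1 * 3^1 * 10433909^1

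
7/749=1/107 ≈ 0.00935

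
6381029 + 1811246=8192275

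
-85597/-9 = 9510 + 7/9 ≈ 9510.78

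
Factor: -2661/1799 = -1 * 3^1 * 7^ (-1) * 257^ (-1) * 887^1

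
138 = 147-9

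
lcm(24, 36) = 72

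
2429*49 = 119021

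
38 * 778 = 29564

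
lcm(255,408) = 2040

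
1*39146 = 39146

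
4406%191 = 13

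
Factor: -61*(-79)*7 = 7^1*61^1*79^1 = 33733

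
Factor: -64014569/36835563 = -1 * 3^(-1) * 43^(-1) * 79^1 * 107^1 * 283^(-1) * 1009^(-1) * 7573^1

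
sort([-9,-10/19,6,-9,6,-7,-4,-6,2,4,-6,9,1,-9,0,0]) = [-9,-9,-9,-7,-6,-6,-4,-10/19,0,0,1,2,4,6,6,9]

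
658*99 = 65142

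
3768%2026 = 1742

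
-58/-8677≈0.00668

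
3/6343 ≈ 0.000473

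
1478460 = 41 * 36060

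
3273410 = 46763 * 70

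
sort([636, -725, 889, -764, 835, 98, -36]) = [-764, -725, -36, 98, 636, 835, 889]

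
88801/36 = 2466 + 25/36 ≈ 2466.69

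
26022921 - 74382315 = -48359394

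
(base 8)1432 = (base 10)794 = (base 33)o2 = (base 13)491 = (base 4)30122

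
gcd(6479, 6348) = 1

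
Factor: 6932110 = 2^1*5^1*173^1*4007^1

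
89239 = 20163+69076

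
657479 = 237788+419691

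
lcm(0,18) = 0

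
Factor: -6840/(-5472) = 2^(-2)*5^1 = 5/4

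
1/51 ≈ 0.0196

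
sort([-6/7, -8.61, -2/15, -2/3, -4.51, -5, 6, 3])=[-8.61, -5, -4.51, -6/7, -2/3, -2/15, 3, 6]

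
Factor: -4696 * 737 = -1 * 2^3 * 11^1 * 67^1 * 587^1 = -3460952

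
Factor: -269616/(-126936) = 2^1 * 3^(-1) * 43^(-1) * 137^1 = 274/129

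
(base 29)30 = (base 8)127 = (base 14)63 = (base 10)87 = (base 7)153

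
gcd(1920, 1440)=480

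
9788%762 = 644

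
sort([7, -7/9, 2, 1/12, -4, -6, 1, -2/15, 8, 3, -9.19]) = [-9.19, -6, -4, -7/9, -2/15, 1/12, 1, 2, 3, 7, 8]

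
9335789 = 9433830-98041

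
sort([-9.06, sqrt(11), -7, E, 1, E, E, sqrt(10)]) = [-9.06, -7, 1, E, E, E, sqrt(10), sqrt(11)]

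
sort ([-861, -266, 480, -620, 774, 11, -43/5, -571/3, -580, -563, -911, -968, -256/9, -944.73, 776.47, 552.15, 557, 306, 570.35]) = [-968, -944.73, -911, -861, -620, -580, -563, -266, -571/3, -256/9, -43/5, 11, 306, 480, 552.15, 557, 570.35, 774, 776.47]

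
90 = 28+62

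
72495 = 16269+56226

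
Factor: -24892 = -1 * 2^2 * 7^2 * 127^1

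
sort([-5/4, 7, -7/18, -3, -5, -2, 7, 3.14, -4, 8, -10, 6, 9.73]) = [-10, -5, -4, -3, -2, -5/4, -7/18, 3.14, 6, 7, 7, 8, 9.73]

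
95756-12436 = 83320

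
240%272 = 240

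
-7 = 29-36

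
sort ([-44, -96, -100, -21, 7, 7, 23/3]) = [-100, -96, -44, -21, 7, 7, 23/3]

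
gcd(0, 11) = 11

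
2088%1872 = 216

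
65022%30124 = 4774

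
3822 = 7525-3703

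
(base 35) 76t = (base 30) 9no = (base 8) 21156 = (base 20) 120e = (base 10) 8814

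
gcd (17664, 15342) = 6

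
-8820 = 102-8922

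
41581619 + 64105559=105687178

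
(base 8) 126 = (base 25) 3b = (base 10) 86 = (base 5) 321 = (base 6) 222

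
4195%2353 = 1842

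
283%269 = 14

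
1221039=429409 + 791630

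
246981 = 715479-468498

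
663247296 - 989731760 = -326484464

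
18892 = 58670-39778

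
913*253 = 230989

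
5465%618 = 521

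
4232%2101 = 30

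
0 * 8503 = 0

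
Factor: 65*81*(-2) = -1*2^1*3^4*5^1*13^1 = -10530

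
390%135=120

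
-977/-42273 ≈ 0.0231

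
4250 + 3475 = 7725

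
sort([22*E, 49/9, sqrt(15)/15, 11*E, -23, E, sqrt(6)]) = [-23, sqrt(15)/15, sqrt(6), E, 49/9, 11*E, 22*E]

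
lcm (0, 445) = 0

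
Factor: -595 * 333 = -1 * 3^2 * 5^1 * 7^1 * 17^1 * 37^1 = -198135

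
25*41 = 1025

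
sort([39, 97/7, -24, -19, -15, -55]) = [-55, -24, -19, -15, 97/7, 39]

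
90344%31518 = 27308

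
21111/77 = 274 + 13/77 ≈ 274.17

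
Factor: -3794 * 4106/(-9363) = 2^2 * 3^(-1) * 7^1 * 271^1 * 2053^1 * 3121^(-1) = 15578164/9363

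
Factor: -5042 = -1 * 2^1 * 2521^1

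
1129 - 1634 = -505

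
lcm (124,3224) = 3224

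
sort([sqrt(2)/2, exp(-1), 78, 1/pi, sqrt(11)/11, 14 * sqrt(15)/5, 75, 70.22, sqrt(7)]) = [sqrt(11)/11, 1/pi, exp(-1), sqrt(2)/2, sqrt(7), 14 * sqrt(15)/5, 70.22, 75, 78]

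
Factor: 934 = 2^1*467^1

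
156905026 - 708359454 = -551454428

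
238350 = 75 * 3178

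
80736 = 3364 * 24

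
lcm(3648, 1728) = 32832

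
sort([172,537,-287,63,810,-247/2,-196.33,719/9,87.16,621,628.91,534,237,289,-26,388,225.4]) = [-287,-196.33,-247/2,-26,63,719/9,87.16,172,225.4,237,289,388,534,537,621,628.91,810]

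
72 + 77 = 149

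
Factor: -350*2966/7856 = -1*2^(-2)*5^2*7^1*491^(-1)*1483^1 = -259525/1964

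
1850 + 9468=11318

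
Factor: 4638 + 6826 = 2^3 * 1433^1 = 11464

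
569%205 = 159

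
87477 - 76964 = 10513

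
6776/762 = 8 + 340/381 ≈ 8.89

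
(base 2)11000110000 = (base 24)2i0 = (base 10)1584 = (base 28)20g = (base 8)3060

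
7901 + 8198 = 16099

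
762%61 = 30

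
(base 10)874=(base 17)307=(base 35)oy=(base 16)36a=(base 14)466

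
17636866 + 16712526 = 34349392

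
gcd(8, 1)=1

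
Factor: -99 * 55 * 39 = -1 * 3^3 * 5^1 * 11^2 * 13^1 = -212355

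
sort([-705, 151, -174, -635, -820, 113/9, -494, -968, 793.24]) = [-968, -820, -705, -635, -494, -174, 113/9, 151, 793.24]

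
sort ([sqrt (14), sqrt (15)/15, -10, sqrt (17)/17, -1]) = [-10, -1, sqrt (17)/17, sqrt (15)/15, sqrt (14)]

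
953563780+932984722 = 1886548502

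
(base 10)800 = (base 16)320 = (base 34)ni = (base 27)12h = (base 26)14k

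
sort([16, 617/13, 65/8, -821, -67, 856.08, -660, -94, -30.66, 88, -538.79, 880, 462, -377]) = [-821, -660, -538.79, -377, -94, -67, -30.66, 65/8, 16, 617/13, 88, 462, 856.08, 880]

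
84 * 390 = 32760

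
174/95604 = 29/15934≈0.00182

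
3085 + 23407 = 26492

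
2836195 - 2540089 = 296106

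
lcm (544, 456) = 31008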